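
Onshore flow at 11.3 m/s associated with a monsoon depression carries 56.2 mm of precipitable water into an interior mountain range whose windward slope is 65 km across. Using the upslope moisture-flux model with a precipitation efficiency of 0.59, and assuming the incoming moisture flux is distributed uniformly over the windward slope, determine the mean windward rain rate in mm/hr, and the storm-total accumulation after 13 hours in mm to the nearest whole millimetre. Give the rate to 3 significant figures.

R ≈ 20.8 mm/hr; total ≈ 270 mm

Incoming column moisture flux per unit ridge length: F = V × PW = 11.3 × 56.2 = 635.06 mm·m/s.
Spread over the 65 km slope with efficiency ε = 0.59: R = ε·F/W = 0.59 × 635.06 / 65000 m = 5.764e-03 mm/s.
R = 5.764e-03 × 3600 = 20.8 mm/hr.
Over 13 h: total = 20.8 × 13 = 270.4 ≈ 270 mm.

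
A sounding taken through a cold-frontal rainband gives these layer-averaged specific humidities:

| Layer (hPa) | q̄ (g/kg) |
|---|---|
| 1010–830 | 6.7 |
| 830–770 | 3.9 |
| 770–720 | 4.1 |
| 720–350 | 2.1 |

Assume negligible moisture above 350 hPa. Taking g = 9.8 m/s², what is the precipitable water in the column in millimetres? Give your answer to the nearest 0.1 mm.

Precipitable water is the column-integrated vapour mass per unit area: PW = (1/g) Σ q̄ Δp, with q in kg/kg and Δp in Pa (1 kg/m² of water = 1 mm).
Layer 1010–830 hPa: Δp = 180 hPa = 18000 Pa, q̄ = 0.0067 kg/kg → 0.0067 × 18000 / 9.8 = 12.31 mm
Layer 830–770 hPa: Δp = 60 hPa = 6000 Pa, q̄ = 0.0039 kg/kg → 0.0039 × 6000 / 9.8 = 2.39 mm
Layer 770–720 hPa: Δp = 50 hPa = 5000 Pa, q̄ = 0.0041 kg/kg → 0.0041 × 5000 / 9.8 = 2.09 mm
Layer 720–350 hPa: Δp = 370 hPa = 37000 Pa, q̄ = 0.0021 kg/kg → 0.0021 × 37000 / 9.8 = 7.93 mm
PW = 12.31 + 2.39 + 2.09 + 7.93 = 24.72 ≈ 24.7 mm.

PW ≈ 24.7 mm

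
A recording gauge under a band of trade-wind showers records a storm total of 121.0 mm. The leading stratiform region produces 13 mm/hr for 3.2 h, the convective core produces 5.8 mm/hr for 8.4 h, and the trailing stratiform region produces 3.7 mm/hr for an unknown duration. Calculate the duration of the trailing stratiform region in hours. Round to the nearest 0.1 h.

Known phases: 13 × 3.2 + 5.8 × 8.4 = 41.6 + 48.72 = 90.32 mm.
Remaining depth = 121.0 − 90.32 = 30.68 mm.
Duration = 30.68 / 3.7 = 8.3 h.

duration ≈ 8.3 h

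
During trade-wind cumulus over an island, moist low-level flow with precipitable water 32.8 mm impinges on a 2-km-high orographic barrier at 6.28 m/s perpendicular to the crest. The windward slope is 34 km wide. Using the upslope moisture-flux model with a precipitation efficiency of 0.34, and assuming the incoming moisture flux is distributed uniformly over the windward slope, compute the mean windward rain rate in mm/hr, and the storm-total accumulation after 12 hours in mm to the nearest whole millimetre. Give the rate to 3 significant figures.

R ≈ 7.42 mm/hr; total ≈ 89 mm

Incoming column moisture flux per unit ridge length: F = V × PW = 6.28 × 32.8 = 205.984 mm·m/s.
Spread over the 34 km slope with efficiency ε = 0.34: R = ε·F/W = 0.34 × 205.984 / 34000 m = 2.060e-03 mm/s.
R = 2.060e-03 × 3600 = 7.42 mm/hr.
Over 12 h: total = 7.42 × 12 = 89.04 ≈ 89 mm.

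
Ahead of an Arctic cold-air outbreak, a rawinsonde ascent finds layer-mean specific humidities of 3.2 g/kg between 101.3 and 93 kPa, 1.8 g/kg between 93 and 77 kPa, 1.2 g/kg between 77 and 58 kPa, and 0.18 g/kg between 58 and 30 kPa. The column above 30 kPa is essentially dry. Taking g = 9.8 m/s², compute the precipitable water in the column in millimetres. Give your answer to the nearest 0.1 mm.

PW ≈ 8.5 mm

Precipitable water is the column-integrated vapour mass per unit area: PW = (1/g) Σ q̄ Δp, with q in kg/kg and Δp in Pa (1 kg/m² of water = 1 mm).
Layer 101.3–93 kPa: Δp = 83 hPa = 8300 Pa, q̄ = 0.0032 kg/kg → 0.0032 × 8300 / 9.8 = 2.71 mm
Layer 93–77 kPa: Δp = 160 hPa = 16000 Pa, q̄ = 0.0018 kg/kg → 0.0018 × 16000 / 9.8 = 2.94 mm
Layer 77–58 kPa: Δp = 190 hPa = 19000 Pa, q̄ = 0.0012 kg/kg → 0.0012 × 19000 / 9.8 = 2.33 mm
Layer 58–30 kPa: Δp = 280 hPa = 28000 Pa, q̄ = 0.00018 kg/kg → 0.00018 × 28000 / 9.8 = 0.51 mm
PW = 2.71 + 2.94 + 2.33 + 0.51 = 8.49 ≈ 8.5 mm.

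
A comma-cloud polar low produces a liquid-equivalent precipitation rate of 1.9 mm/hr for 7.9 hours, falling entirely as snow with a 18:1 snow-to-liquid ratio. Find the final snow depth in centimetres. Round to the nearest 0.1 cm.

snow depth ≈ 27.0 cm

Liquid-equivalent depth = 1.9 × 7.9 = 15.01 mm.
Snow depth = 15.01 mm × 18 = 270.18 mm = 27.0 cm.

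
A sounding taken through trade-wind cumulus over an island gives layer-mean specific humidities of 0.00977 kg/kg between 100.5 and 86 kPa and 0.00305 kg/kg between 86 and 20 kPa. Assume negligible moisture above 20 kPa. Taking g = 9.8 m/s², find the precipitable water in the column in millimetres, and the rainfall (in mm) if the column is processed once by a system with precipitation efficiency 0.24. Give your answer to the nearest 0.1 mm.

Precipitable water is the column-integrated vapour mass per unit area: PW = (1/g) Σ q̄ Δp, with q in kg/kg and Δp in Pa (1 kg/m² of water = 1 mm).
Layer 100.5–86 kPa: Δp = 145 hPa = 14500 Pa, q̄ = 0.00977 kg/kg → 0.00977 × 14500 / 9.8 = 14.46 mm
Layer 86–20 kPa: Δp = 660 hPa = 66000 Pa, q̄ = 0.00305 kg/kg → 0.00305 × 66000 / 9.8 = 20.54 mm
PW = 14.46 + 20.54 = 35.00 ≈ 35.0 mm.
Rainfall = ε × PW = 0.24 × 35.0 = 8.4 mm.

PW ≈ 35.0 mm; rainfall ≈ 8.4 mm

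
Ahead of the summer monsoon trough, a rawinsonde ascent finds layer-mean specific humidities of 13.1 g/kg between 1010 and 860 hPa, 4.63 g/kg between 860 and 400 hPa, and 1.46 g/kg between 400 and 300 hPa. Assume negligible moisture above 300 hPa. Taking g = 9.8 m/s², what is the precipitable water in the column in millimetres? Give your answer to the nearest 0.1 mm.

Precipitable water is the column-integrated vapour mass per unit area: PW = (1/g) Σ q̄ Δp, with q in kg/kg and Δp in Pa (1 kg/m² of water = 1 mm).
Layer 1010–860 hPa: Δp = 150 hPa = 15000 Pa, q̄ = 0.0131 kg/kg → 0.0131 × 15000 / 9.8 = 20.05 mm
Layer 860–400 hPa: Δp = 460 hPa = 46000 Pa, q̄ = 0.00463 kg/kg → 0.00463 × 46000 / 9.8 = 21.73 mm
Layer 400–300 hPa: Δp = 100 hPa = 10000 Pa, q̄ = 0.00146 kg/kg → 0.00146 × 10000 / 9.8 = 1.49 mm
PW = 20.05 + 21.73 + 1.49 = 43.27 ≈ 43.3 mm.

PW ≈ 43.3 mm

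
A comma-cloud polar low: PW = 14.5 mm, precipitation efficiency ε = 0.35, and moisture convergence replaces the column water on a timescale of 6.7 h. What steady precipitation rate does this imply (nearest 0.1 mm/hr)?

R ≈ 0.8 mm/hr

Each overturning extracts ε × PW = 0.35 × 14.5 = 5.075 mm.
Rate = ε·PW / τ = 5.075 / 6.7 h = 0.8 mm/hr.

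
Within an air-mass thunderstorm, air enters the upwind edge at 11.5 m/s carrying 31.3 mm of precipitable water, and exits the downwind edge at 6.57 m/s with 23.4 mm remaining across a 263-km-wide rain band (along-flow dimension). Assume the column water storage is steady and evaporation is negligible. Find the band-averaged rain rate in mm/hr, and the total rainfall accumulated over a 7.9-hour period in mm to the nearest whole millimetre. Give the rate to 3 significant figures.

Column moisture flux per unit crosswind length is F = V × PW.
Inflow: F_in = 11.5 × 31.3 = 359.95 mm·m/s
Outflow: F_out = 6.57 × 23.4 = 153.738 mm·m/s
Steady-state rate R = (F_in − F_out)/L = (359.95 − 153.738) / 263000 m = 7.841e-04 mm/s.
R = 7.841e-04 × 3600 = 2.82 mm/hr.
Over 7.9 h: total = 2.82 × 7.9 = 22.278 ≈ 22 mm.

R ≈ 2.82 mm/hr; total ≈ 22 mm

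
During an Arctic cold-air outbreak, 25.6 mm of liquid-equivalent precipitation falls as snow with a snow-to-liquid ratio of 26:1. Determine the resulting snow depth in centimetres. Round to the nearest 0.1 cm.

Snow depth = liquid × ratio = 25.6 mm × 26 = 665.6 mm = 66.6 cm.

snow depth ≈ 66.6 cm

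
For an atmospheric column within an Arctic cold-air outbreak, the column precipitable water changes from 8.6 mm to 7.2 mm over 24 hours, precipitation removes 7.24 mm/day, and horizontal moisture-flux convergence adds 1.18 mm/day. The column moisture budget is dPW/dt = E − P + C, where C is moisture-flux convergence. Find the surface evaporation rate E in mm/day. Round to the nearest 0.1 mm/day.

E ≈ 4.7 mm/day

dPW/dt = (7.2 − 8.6) mm / (24/24 day) = -1.400 mm/day.
E = dPW/dt + P − C = (-1.400) + 7.24 − (1.18) = 4.7 mm/day.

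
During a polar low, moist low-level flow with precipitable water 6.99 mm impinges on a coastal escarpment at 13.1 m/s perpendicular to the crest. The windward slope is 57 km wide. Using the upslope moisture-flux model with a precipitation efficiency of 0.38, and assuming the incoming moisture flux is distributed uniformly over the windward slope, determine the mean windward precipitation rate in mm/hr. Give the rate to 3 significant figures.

Incoming column moisture flux per unit ridge length: F = V × PW = 13.1 × 6.99 = 91.569 mm·m/s.
Spread over the 57 km slope with efficiency ε = 0.38: R = ε·F/W = 0.38 × 91.569 / 57000 m = 6.105e-04 mm/s.
R = 6.105e-04 × 3600 = 2.20 mm/hr.

R ≈ 2.20 mm/hr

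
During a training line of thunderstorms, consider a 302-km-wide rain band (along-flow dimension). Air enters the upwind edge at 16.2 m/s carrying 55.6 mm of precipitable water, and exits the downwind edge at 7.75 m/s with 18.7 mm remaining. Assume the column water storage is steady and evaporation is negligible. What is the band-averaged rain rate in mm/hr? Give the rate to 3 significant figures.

R ≈ 9.01 mm/hr

Column moisture flux per unit crosswind length is F = V × PW.
Inflow: F_in = 16.2 × 55.6 = 900.72 mm·m/s
Outflow: F_out = 7.75 × 18.7 = 144.925 mm·m/s
Steady-state rate R = (F_in − F_out)/L = (900.72 − 144.925) / 302000 m = 2.503e-03 mm/s.
R = 2.503e-03 × 3600 = 9.01 mm/hr.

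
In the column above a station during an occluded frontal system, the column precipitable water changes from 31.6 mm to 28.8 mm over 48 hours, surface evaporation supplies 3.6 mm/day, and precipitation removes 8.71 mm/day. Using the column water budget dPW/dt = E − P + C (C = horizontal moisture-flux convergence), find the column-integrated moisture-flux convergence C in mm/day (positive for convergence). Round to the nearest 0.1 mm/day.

C ≈ 3.7 mm/day

dPW/dt = (28.8 − 31.6) mm / (48/24 day) = -1.400 mm/day.
C = dPW/dt − E + P = (-1.400) − 3.6 + 8.71 = 3.7 mm/day.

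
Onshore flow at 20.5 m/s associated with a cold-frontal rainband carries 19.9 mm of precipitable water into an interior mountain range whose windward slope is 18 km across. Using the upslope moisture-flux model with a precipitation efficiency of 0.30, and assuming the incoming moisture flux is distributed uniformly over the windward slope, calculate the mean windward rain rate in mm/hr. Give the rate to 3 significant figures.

R ≈ 24.5 mm/hr

Incoming column moisture flux per unit ridge length: F = V × PW = 20.5 × 19.9 = 407.95 mm·m/s.
Spread over the 18 km slope with efficiency ε = 0.30: R = ε·F/W = 0.30 × 407.95 / 18000 m = 6.799e-03 mm/s.
R = 6.799e-03 × 3600 = 24.5 mm/hr.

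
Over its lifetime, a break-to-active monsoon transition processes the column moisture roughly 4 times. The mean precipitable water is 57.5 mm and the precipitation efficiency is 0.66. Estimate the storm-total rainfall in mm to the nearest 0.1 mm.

rainfall ≈ 151.8 mm

Each cycle deposits ε × PW = 0.66 × 57.5 = 37.95 mm.
Over 4 cycles: 4 × 37.95 = 151.8 mm.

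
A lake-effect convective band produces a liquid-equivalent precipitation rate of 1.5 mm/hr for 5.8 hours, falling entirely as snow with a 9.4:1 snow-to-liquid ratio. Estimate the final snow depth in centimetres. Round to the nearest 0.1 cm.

Liquid-equivalent depth = 1.5 × 5.8 = 8.7 mm.
Snow depth = 8.7 mm × 9.4 = 81.78 mm = 8.2 cm.

snow depth ≈ 8.2 cm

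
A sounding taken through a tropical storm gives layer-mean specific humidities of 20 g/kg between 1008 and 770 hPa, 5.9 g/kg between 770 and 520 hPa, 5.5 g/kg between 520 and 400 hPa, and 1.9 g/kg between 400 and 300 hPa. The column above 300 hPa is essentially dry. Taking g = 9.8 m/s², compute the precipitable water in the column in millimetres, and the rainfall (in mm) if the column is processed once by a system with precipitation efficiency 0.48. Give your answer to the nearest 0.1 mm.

Precipitable water is the column-integrated vapour mass per unit area: PW = (1/g) Σ q̄ Δp, with q in kg/kg and Δp in Pa (1 kg/m² of water = 1 mm).
Layer 1008–770 hPa: Δp = 238 hPa = 23800 Pa, q̄ = 0.02 kg/kg → 0.02 × 23800 / 9.8 = 48.57 mm
Layer 770–520 hPa: Δp = 250 hPa = 25000 Pa, q̄ = 0.0059 kg/kg → 0.0059 × 25000 / 9.8 = 15.05 mm
Layer 520–400 hPa: Δp = 120 hPa = 12000 Pa, q̄ = 0.0055 kg/kg → 0.0055 × 12000 / 9.8 = 6.73 mm
Layer 400–300 hPa: Δp = 100 hPa = 10000 Pa, q̄ = 0.0019 kg/kg → 0.0019 × 10000 / 9.8 = 1.94 mm
PW = 48.57 + 15.05 + 6.73 + 1.94 = 72.29 ≈ 72.3 mm.
Rainfall = ε × PW = 0.48 × 72.3 = 34.7 mm.

PW ≈ 72.3 mm; rainfall ≈ 34.7 mm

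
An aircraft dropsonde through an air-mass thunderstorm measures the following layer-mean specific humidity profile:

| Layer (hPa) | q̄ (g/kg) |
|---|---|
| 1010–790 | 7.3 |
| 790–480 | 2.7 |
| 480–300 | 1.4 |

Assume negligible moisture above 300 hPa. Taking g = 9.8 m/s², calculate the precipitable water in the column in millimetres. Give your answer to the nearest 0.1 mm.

Precipitable water is the column-integrated vapour mass per unit area: PW = (1/g) Σ q̄ Δp, with q in kg/kg and Δp in Pa (1 kg/m² of water = 1 mm).
Layer 1010–790 hPa: Δp = 220 hPa = 22000 Pa, q̄ = 0.0073 kg/kg → 0.0073 × 22000 / 9.8 = 16.39 mm
Layer 790–480 hPa: Δp = 310 hPa = 31000 Pa, q̄ = 0.0027 kg/kg → 0.0027 × 31000 / 9.8 = 8.54 mm
Layer 480–300 hPa: Δp = 180 hPa = 18000 Pa, q̄ = 0.0014 kg/kg → 0.0014 × 18000 / 9.8 = 2.57 mm
PW = 16.39 + 8.54 + 2.57 = 27.50 ≈ 27.5 mm.

PW ≈ 27.5 mm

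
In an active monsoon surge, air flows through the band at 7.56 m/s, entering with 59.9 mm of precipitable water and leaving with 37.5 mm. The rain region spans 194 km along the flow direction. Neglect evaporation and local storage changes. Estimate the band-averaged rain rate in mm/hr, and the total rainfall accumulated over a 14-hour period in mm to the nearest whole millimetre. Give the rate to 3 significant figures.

R ≈ 3.14 mm/hr; total ≈ 44 mm

Column moisture flux per unit crosswind length is F = V × PW.
Inflow: F_in = 7.56 × 59.9 = 452.844 mm·m/s
Outflow: F_out = 7.56 × 37.5 = 283.5 mm·m/s
Steady-state rate R = (F_in − F_out)/L = (452.844 − 283.5) / 194000 m = 8.729e-04 mm/s.
R = 8.729e-04 × 3600 = 3.14 mm/hr.
Over 14 h: total = 3.14 × 14 = 43.96 ≈ 44 mm.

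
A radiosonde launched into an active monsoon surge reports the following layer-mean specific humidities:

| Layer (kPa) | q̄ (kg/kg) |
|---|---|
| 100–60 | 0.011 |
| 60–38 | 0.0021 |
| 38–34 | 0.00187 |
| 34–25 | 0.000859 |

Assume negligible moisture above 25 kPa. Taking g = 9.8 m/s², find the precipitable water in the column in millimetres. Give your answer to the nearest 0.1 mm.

Precipitable water is the column-integrated vapour mass per unit area: PW = (1/g) Σ q̄ Δp, with q in kg/kg and Δp in Pa (1 kg/m² of water = 1 mm).
Layer 100–60 kPa: Δp = 400 hPa = 40000 Pa, q̄ = 0.011 kg/kg → 0.011 × 40000 / 9.8 = 44.90 mm
Layer 60–38 kPa: Δp = 220 hPa = 22000 Pa, q̄ = 0.0021 kg/kg → 0.0021 × 22000 / 9.8 = 4.71 mm
Layer 38–34 kPa: Δp = 40 hPa = 4000 Pa, q̄ = 0.00187 kg/kg → 0.00187 × 4000 / 9.8 = 0.76 mm
Layer 34–25 kPa: Δp = 90 hPa = 9000 Pa, q̄ = 0.000859 kg/kg → 0.000859 × 9000 / 9.8 = 0.79 mm
PW = 44.90 + 4.71 + 0.76 + 0.79 = 51.16 ≈ 51.2 mm.

PW ≈ 51.2 mm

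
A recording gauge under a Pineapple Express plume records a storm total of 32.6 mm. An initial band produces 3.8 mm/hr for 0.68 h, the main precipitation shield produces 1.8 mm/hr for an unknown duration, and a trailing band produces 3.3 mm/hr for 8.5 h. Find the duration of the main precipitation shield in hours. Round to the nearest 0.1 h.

duration ≈ 1.1 h

Known phases: 3.8 × 0.68 + 3.3 × 8.5 = 2.584 + 28.05 = 30.634 mm.
Remaining depth = 32.6 − 30.634 = 1.966 mm.
Duration = 1.966 / 1.8 = 1.1 h.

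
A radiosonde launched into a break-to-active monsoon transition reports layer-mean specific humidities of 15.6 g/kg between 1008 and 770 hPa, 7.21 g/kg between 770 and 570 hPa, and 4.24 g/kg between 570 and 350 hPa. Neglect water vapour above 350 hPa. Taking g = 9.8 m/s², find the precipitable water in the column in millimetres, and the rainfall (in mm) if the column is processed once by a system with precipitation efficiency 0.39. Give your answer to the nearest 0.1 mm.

PW ≈ 62.1 mm; rainfall ≈ 24.2 mm

Precipitable water is the column-integrated vapour mass per unit area: PW = (1/g) Σ q̄ Δp, with q in kg/kg and Δp in Pa (1 kg/m² of water = 1 mm).
Layer 1008–770 hPa: Δp = 238 hPa = 23800 Pa, q̄ = 0.0156 kg/kg → 0.0156 × 23800 / 9.8 = 37.89 mm
Layer 770–570 hPa: Δp = 200 hPa = 20000 Pa, q̄ = 0.00721 kg/kg → 0.00721 × 20000 / 9.8 = 14.71 mm
Layer 570–350 hPa: Δp = 220 hPa = 22000 Pa, q̄ = 0.00424 kg/kg → 0.00424 × 22000 / 9.8 = 9.52 mm
PW = 37.89 + 14.71 + 9.52 = 62.12 ≈ 62.1 mm.
Rainfall = ε × PW = 0.39 × 62.1 = 24.2 mm.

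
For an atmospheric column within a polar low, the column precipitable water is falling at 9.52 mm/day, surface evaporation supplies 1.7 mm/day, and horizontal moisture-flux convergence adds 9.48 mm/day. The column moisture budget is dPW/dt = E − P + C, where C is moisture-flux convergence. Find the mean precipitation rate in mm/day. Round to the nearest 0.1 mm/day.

P ≈ 20.7 mm/day

dPW/dt = -9.52 mm/day.
P = E + C − dPW/dt = 1.7 + (9.48) − (-9.52) = 20.7 mm/day.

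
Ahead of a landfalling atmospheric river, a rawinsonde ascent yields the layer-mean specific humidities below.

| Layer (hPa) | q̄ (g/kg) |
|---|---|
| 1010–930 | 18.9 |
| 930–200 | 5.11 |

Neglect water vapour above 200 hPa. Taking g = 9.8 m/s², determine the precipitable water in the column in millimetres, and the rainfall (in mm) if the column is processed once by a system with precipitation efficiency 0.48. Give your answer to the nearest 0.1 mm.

PW ≈ 53.5 mm; rainfall ≈ 25.7 mm

Precipitable water is the column-integrated vapour mass per unit area: PW = (1/g) Σ q̄ Δp, with q in kg/kg and Δp in Pa (1 kg/m² of water = 1 mm).
Layer 1010–930 hPa: Δp = 80 hPa = 8000 Pa, q̄ = 0.0189 kg/kg → 0.0189 × 8000 / 9.8 = 15.43 mm
Layer 930–200 hPa: Δp = 730 hPa = 73000 Pa, q̄ = 0.00511 kg/kg → 0.00511 × 73000 / 9.8 = 38.06 mm
PW = 15.43 + 38.06 = 53.49 ≈ 53.5 mm.
Rainfall = ε × PW = 0.48 × 53.5 = 25.7 mm.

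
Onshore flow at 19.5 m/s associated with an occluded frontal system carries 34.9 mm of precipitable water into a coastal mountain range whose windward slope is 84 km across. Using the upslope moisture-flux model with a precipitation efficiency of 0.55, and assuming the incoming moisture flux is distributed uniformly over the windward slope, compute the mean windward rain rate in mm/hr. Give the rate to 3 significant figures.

Incoming column moisture flux per unit ridge length: F = V × PW = 19.5 × 34.9 = 680.55 mm·m/s.
Spread over the 84 km slope with efficiency ε = 0.55: R = ε·F/W = 0.55 × 680.55 / 84000 m = 4.456e-03 mm/s.
R = 4.456e-03 × 3600 = 16.0 mm/hr.

R ≈ 16.0 mm/hr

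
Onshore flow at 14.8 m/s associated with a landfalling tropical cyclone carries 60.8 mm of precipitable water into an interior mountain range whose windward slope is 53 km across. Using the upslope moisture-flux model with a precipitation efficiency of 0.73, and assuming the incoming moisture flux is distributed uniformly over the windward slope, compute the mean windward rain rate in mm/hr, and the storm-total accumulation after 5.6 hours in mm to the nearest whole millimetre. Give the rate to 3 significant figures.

Incoming column moisture flux per unit ridge length: F = V × PW = 14.8 × 60.8 = 899.84 mm·m/s.
Spread over the 53 km slope with efficiency ε = 0.73: R = ε·F/W = 0.73 × 899.84 / 53000 m = 1.239e-02 mm/s.
R = 1.239e-02 × 3600 = 44.6 mm/hr.
Over 5.6 h: total = 44.6 × 5.6 = 249.76 ≈ 250 mm.

R ≈ 44.6 mm/hr; total ≈ 250 mm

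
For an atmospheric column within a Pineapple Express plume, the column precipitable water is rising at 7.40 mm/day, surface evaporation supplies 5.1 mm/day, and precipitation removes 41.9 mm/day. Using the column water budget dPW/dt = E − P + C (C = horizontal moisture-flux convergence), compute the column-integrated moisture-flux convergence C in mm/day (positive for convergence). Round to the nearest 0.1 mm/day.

dPW/dt = +7.40 mm/day.
C = dPW/dt − E + P = (+7.40) − 5.1 + 41.9 = 44.2 mm/day.

C ≈ 44.2 mm/day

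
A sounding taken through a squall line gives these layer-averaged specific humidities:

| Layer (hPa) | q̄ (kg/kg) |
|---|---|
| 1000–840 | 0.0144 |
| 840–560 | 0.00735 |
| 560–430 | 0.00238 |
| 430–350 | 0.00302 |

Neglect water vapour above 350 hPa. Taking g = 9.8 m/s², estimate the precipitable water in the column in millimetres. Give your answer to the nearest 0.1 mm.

PW ≈ 50.1 mm

Precipitable water is the column-integrated vapour mass per unit area: PW = (1/g) Σ q̄ Δp, with q in kg/kg and Δp in Pa (1 kg/m² of water = 1 mm).
Layer 1000–840 hPa: Δp = 160 hPa = 16000 Pa, q̄ = 0.0144 kg/kg → 0.0144 × 16000 / 9.8 = 23.51 mm
Layer 840–560 hPa: Δp = 280 hPa = 28000 Pa, q̄ = 0.00735 kg/kg → 0.00735 × 28000 / 9.8 = 21.00 mm
Layer 560–430 hPa: Δp = 130 hPa = 13000 Pa, q̄ = 0.00238 kg/kg → 0.00238 × 13000 / 9.8 = 3.16 mm
Layer 430–350 hPa: Δp = 80 hPa = 8000 Pa, q̄ = 0.00302 kg/kg → 0.00302 × 8000 / 9.8 = 2.47 mm
PW = 23.51 + 21.00 + 3.16 + 2.47 = 50.14 ≈ 50.1 mm.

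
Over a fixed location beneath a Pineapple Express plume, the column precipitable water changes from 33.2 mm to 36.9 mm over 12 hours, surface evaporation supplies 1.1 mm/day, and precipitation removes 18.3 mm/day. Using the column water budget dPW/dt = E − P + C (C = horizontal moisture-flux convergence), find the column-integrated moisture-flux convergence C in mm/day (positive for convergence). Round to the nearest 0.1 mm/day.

C ≈ 24.6 mm/day

dPW/dt = (36.9 − 33.2) mm / (12/24 day) = +7.400 mm/day.
C = dPW/dt − E + P = (+7.400) − 1.1 + 18.3 = 24.6 mm/day.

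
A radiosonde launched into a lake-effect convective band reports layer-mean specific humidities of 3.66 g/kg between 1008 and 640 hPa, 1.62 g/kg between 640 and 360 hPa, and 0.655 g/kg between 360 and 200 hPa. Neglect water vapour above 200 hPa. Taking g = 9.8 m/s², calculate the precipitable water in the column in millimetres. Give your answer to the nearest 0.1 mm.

Precipitable water is the column-integrated vapour mass per unit area: PW = (1/g) Σ q̄ Δp, with q in kg/kg and Δp in Pa (1 kg/m² of water = 1 mm).
Layer 1008–640 hPa: Δp = 368 hPa = 36800 Pa, q̄ = 0.00366 kg/kg → 0.00366 × 36800 / 9.8 = 13.74 mm
Layer 640–360 hPa: Δp = 280 hPa = 28000 Pa, q̄ = 0.00162 kg/kg → 0.00162 × 28000 / 9.8 = 4.63 mm
Layer 360–200 hPa: Δp = 160 hPa = 16000 Pa, q̄ = 0.000655 kg/kg → 0.000655 × 16000 / 9.8 = 1.07 mm
PW = 13.74 + 4.63 + 1.07 = 19.44 ≈ 19.4 mm.

PW ≈ 19.4 mm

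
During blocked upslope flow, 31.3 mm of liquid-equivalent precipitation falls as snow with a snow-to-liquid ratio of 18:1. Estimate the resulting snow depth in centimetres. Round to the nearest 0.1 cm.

Snow depth = liquid × ratio = 31.3 mm × 18 = 563.4 mm = 56.3 cm.

snow depth ≈ 56.3 cm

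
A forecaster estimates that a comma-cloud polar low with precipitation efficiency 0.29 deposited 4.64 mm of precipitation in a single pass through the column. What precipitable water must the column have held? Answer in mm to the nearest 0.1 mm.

PW = precipitation / ε = 4.64 / 0.29 = 16.0 mm.

PW ≈ 16.0 mm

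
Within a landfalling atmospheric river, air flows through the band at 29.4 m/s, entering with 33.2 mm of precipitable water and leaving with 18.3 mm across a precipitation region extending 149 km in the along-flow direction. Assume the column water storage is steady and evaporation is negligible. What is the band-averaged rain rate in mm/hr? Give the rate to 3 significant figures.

R ≈ 10.6 mm/hr

Column moisture flux per unit crosswind length is F = V × PW.
Inflow: F_in = 29.4 × 33.2 = 976.08 mm·m/s
Outflow: F_out = 29.4 × 18.3 = 538.02 mm·m/s
Steady-state rate R = (F_in − F_out)/L = (976.08 − 538.02) / 149000 m = 2.940e-03 mm/s.
R = 2.940e-03 × 3600 = 10.6 mm/hr.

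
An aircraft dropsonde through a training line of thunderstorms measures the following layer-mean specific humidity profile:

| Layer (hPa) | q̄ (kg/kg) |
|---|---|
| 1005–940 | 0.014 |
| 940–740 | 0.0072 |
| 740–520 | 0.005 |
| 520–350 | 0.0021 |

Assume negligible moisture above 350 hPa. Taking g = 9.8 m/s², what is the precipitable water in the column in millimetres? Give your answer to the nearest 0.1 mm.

PW ≈ 38.8 mm

Precipitable water is the column-integrated vapour mass per unit area: PW = (1/g) Σ q̄ Δp, with q in kg/kg and Δp in Pa (1 kg/m² of water = 1 mm).
Layer 1005–940 hPa: Δp = 65 hPa = 6500 Pa, q̄ = 0.014 kg/kg → 0.014 × 6500 / 9.8 = 9.29 mm
Layer 940–740 hPa: Δp = 200 hPa = 20000 Pa, q̄ = 0.0072 kg/kg → 0.0072 × 20000 / 9.8 = 14.69 mm
Layer 740–520 hPa: Δp = 220 hPa = 22000 Pa, q̄ = 0.005 kg/kg → 0.005 × 22000 / 9.8 = 11.22 mm
Layer 520–350 hPa: Δp = 170 hPa = 17000 Pa, q̄ = 0.0021 kg/kg → 0.0021 × 17000 / 9.8 = 3.64 mm
PW = 9.29 + 14.69 + 11.22 + 3.64 = 38.84 ≈ 38.8 mm.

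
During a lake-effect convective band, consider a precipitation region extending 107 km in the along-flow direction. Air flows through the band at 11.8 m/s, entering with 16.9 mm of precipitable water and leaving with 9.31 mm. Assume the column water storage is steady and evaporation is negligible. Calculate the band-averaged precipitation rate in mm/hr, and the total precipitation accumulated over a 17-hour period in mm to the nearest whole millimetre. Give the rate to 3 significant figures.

R ≈ 3.01 mm/hr; total ≈ 51 mm

Column moisture flux per unit crosswind length is F = V × PW.
Inflow: F_in = 11.8 × 16.9 = 199.42 mm·m/s
Outflow: F_out = 11.8 × 9.31 = 109.858 mm·m/s
Steady-state rate R = (F_in − F_out)/L = (199.42 − 109.858) / 107000 m = 8.370e-04 mm/s.
R = 8.370e-04 × 3600 = 3.01 mm/hr.
Over 17 h: total = 3.01 × 17 = 51.17 ≈ 51 mm.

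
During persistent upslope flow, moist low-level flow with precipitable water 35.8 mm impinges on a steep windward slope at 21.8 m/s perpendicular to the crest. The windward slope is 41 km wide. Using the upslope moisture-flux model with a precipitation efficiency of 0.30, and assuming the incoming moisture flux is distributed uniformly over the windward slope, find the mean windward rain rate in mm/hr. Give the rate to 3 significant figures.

R ≈ 20.6 mm/hr

Incoming column moisture flux per unit ridge length: F = V × PW = 21.8 × 35.8 = 780.44 mm·m/s.
Spread over the 41 km slope with efficiency ε = 0.30: R = ε·F/W = 0.30 × 780.44 / 41000 m = 5.711e-03 mm/s.
R = 5.711e-03 × 3600 = 20.6 mm/hr.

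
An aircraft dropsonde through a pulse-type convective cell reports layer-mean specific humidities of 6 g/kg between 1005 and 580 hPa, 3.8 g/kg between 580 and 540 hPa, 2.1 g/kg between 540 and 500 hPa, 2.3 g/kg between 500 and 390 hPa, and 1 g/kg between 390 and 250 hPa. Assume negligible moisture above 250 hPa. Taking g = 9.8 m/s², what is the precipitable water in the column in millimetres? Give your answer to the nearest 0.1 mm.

Precipitable water is the column-integrated vapour mass per unit area: PW = (1/g) Σ q̄ Δp, with q in kg/kg and Δp in Pa (1 kg/m² of water = 1 mm).
Layer 1005–580 hPa: Δp = 425 hPa = 42500 Pa, q̄ = 0.006 kg/kg → 0.006 × 42500 / 9.8 = 26.02 mm
Layer 580–540 hPa: Δp = 40 hPa = 4000 Pa, q̄ = 0.0038 kg/kg → 0.0038 × 4000 / 9.8 = 1.55 mm
Layer 540–500 hPa: Δp = 40 hPa = 4000 Pa, q̄ = 0.0021 kg/kg → 0.0021 × 4000 / 9.8 = 0.86 mm
Layer 500–390 hPa: Δp = 110 hPa = 11000 Pa, q̄ = 0.0023 kg/kg → 0.0023 × 11000 / 9.8 = 2.58 mm
Layer 390–250 hPa: Δp = 140 hPa = 14000 Pa, q̄ = 0.001 kg/kg → 0.001 × 14000 / 9.8 = 1.43 mm
PW = 26.02 + 1.55 + 0.86 + 2.58 + 1.43 = 32.44 ≈ 32.4 mm.

PW ≈ 32.4 mm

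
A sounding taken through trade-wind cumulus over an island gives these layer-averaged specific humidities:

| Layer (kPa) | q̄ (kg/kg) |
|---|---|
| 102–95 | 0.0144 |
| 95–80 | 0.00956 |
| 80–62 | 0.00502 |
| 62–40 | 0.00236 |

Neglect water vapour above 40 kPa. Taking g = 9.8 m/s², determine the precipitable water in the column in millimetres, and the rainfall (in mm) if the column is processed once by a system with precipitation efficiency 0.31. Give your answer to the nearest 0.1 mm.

PW ≈ 39.4 mm; rainfall ≈ 12.2 mm

Precipitable water is the column-integrated vapour mass per unit area: PW = (1/g) Σ q̄ Δp, with q in kg/kg and Δp in Pa (1 kg/m² of water = 1 mm).
Layer 102–95 kPa: Δp = 70 hPa = 7000 Pa, q̄ = 0.0144 kg/kg → 0.0144 × 7000 / 9.8 = 10.29 mm
Layer 95–80 kPa: Δp = 150 hPa = 15000 Pa, q̄ = 0.00956 kg/kg → 0.00956 × 15000 / 9.8 = 14.63 mm
Layer 80–62 kPa: Δp = 180 hPa = 18000 Pa, q̄ = 0.00502 kg/kg → 0.00502 × 18000 / 9.8 = 9.22 mm
Layer 62–40 kPa: Δp = 220 hPa = 22000 Pa, q̄ = 0.00236 kg/kg → 0.00236 × 22000 / 9.8 = 5.30 mm
PW = 10.29 + 14.63 + 9.22 + 5.30 = 39.44 ≈ 39.4 mm.
Rainfall = ε × PW = 0.31 × 39.4 = 12.2 mm.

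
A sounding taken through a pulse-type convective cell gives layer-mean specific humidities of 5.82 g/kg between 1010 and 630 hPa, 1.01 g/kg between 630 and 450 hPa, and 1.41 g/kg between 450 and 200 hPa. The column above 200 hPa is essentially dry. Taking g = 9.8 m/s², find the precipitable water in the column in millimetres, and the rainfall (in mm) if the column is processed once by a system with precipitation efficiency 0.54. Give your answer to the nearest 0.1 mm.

PW ≈ 28.0 mm; rainfall ≈ 15.1 mm

Precipitable water is the column-integrated vapour mass per unit area: PW = (1/g) Σ q̄ Δp, with q in kg/kg and Δp in Pa (1 kg/m² of water = 1 mm).
Layer 1010–630 hPa: Δp = 380 hPa = 38000 Pa, q̄ = 0.00582 kg/kg → 0.00582 × 38000 / 9.8 = 22.57 mm
Layer 630–450 hPa: Δp = 180 hPa = 18000 Pa, q̄ = 0.00101 kg/kg → 0.00101 × 18000 / 9.8 = 1.86 mm
Layer 450–200 hPa: Δp = 250 hPa = 25000 Pa, q̄ = 0.00141 kg/kg → 0.00141 × 25000 / 9.8 = 3.60 mm
PW = 22.57 + 1.86 + 3.60 = 28.03 ≈ 28.0 mm.
Rainfall = ε × PW = 0.54 × 28.0 = 15.1 mm.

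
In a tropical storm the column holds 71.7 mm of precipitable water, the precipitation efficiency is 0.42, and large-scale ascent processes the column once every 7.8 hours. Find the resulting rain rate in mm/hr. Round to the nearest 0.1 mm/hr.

R ≈ 3.9 mm/hr

Each overturning extracts ε × PW = 0.42 × 71.7 = 30.114 mm.
Rate = ε·PW / τ = 30.114 / 7.8 h = 3.9 mm/hr.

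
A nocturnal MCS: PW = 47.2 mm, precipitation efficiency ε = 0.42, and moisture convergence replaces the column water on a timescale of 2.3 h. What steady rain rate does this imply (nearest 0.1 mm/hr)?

Each overturning extracts ε × PW = 0.42 × 47.2 = 19.824 mm.
Rate = ε·PW / τ = 19.824 / 2.3 h = 8.6 mm/hr.

R ≈ 8.6 mm/hr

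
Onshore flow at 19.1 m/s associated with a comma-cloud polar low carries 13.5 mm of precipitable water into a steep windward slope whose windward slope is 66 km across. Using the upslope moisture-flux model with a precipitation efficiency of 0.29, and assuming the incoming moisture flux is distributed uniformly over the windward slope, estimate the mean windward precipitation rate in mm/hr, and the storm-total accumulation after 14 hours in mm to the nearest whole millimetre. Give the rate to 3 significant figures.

R ≈ 4.08 mm/hr; total ≈ 57 mm

Incoming column moisture flux per unit ridge length: F = V × PW = 19.1 × 13.5 = 257.85 mm·m/s.
Spread over the 66 km slope with efficiency ε = 0.29: R = ε·F/W = 0.29 × 257.85 / 66000 m = 1.133e-03 mm/s.
R = 1.133e-03 × 3600 = 4.08 mm/hr.
Over 14 h: total = 4.08 × 14 = 57.12 ≈ 57 mm.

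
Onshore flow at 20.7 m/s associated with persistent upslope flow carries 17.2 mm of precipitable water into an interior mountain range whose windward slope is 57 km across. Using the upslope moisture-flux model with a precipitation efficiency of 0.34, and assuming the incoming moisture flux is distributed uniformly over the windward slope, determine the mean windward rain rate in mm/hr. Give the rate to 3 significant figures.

R ≈ 7.65 mm/hr

Incoming column moisture flux per unit ridge length: F = V × PW = 20.7 × 17.2 = 356.04 mm·m/s.
Spread over the 57 km slope with efficiency ε = 0.34: R = ε·F/W = 0.34 × 356.04 / 57000 m = 2.124e-03 mm/s.
R = 2.124e-03 × 3600 = 7.65 mm/hr.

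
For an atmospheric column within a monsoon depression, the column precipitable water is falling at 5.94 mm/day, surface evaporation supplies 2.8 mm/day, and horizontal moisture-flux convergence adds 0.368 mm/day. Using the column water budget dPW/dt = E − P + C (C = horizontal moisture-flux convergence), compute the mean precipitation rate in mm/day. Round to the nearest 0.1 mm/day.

dPW/dt = -5.94 mm/day.
P = E + C − dPW/dt = 2.8 + (0.368) − (-5.94) = 9.1 mm/day.

P ≈ 9.1 mm/day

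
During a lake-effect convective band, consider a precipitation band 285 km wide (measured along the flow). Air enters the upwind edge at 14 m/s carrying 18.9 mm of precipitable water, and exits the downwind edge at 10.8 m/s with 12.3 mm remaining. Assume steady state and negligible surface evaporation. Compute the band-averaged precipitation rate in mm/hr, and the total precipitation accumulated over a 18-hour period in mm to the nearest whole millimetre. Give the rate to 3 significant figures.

R ≈ 1.66 mm/hr; total ≈ 30 mm

Column moisture flux per unit crosswind length is F = V × PW.
Inflow: F_in = 14 × 18.9 = 264.6 mm·m/s
Outflow: F_out = 10.8 × 12.3 = 132.84 mm·m/s
Steady-state rate R = (F_in − F_out)/L = (264.6 − 132.84) / 285000 m = 4.623e-04 mm/s.
R = 4.623e-04 × 3600 = 1.66 mm/hr.
Over 18 h: total = 1.66 × 18 = 29.88 ≈ 30 mm.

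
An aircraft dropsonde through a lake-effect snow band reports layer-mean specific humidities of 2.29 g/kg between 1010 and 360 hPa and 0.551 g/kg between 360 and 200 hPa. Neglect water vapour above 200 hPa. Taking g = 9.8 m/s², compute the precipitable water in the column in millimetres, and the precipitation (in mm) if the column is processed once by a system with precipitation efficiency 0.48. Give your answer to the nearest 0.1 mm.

PW ≈ 16.1 mm; precipitation ≈ 7.7 mm

Precipitable water is the column-integrated vapour mass per unit area: PW = (1/g) Σ q̄ Δp, with q in kg/kg and Δp in Pa (1 kg/m² of water = 1 mm).
Layer 1010–360 hPa: Δp = 650 hPa = 65000 Pa, q̄ = 0.00229 kg/kg → 0.00229 × 65000 / 9.8 = 15.19 mm
Layer 360–200 hPa: Δp = 160 hPa = 16000 Pa, q̄ = 0.000551 kg/kg → 0.000551 × 16000 / 9.8 = 0.90 mm
PW = 15.19 + 0.90 = 16.09 ≈ 16.1 mm.
Precipitation = ε × PW = 0.48 × 16.1 = 7.7 mm.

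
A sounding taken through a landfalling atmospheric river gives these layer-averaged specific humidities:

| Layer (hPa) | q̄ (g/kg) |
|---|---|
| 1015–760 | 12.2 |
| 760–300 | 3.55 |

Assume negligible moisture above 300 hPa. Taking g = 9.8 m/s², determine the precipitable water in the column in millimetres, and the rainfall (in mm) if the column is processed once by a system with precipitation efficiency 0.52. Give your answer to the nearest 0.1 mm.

Precipitable water is the column-integrated vapour mass per unit area: PW = (1/g) Σ q̄ Δp, with q in kg/kg and Δp in Pa (1 kg/m² of water = 1 mm).
Layer 1015–760 hPa: Δp = 255 hPa = 25500 Pa, q̄ = 0.0122 kg/kg → 0.0122 × 25500 / 9.8 = 31.74 mm
Layer 760–300 hPa: Δp = 460 hPa = 46000 Pa, q̄ = 0.00355 kg/kg → 0.00355 × 46000 / 9.8 = 16.66 mm
PW = 31.74 + 16.66 = 48.40 ≈ 48.4 mm.
Rainfall = ε × PW = 0.52 × 48.4 = 25.2 mm.

PW ≈ 48.4 mm; rainfall ≈ 25.2 mm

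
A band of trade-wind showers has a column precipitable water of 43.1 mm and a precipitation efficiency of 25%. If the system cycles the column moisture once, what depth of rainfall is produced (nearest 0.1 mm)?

rainfall ≈ 10.8 mm

Rainfall = ε × PW = 0.25 × 43.1 = 10.8 mm.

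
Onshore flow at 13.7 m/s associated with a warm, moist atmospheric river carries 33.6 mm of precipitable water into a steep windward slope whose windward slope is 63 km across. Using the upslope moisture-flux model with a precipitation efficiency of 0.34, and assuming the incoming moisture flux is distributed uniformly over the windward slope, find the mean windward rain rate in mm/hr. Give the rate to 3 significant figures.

Incoming column moisture flux per unit ridge length: F = V × PW = 13.7 × 33.6 = 460.32 mm·m/s.
Spread over the 63 km slope with efficiency ε = 0.34: R = ε·F/W = 0.34 × 460.32 / 63000 m = 2.484e-03 mm/s.
R = 2.484e-03 × 3600 = 8.94 mm/hr.

R ≈ 8.94 mm/hr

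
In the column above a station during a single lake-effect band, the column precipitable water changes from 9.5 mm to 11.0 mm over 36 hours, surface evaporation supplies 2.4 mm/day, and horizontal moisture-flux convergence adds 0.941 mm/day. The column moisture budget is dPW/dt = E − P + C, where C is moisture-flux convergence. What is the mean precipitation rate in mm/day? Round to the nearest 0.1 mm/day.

dPW/dt = (11.0 − 9.5) mm / (36/24 day) = +1.000 mm/day.
P = E + C − dPW/dt = 2.4 + (0.941) − (+1.000) = 2.3 mm/day.

P ≈ 2.3 mm/day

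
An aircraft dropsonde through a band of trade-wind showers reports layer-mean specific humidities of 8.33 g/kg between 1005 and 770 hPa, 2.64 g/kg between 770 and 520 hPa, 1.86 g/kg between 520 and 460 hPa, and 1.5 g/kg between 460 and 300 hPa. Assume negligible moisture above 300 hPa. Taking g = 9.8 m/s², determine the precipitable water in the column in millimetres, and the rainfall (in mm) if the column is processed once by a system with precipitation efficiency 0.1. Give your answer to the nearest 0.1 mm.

PW ≈ 30.3 mm; rainfall ≈ 3.0 mm

Precipitable water is the column-integrated vapour mass per unit area: PW = (1/g) Σ q̄ Δp, with q in kg/kg and Δp in Pa (1 kg/m² of water = 1 mm).
Layer 1005–770 hPa: Δp = 235 hPa = 23500 Pa, q̄ = 0.00833 kg/kg → 0.00833 × 23500 / 9.8 = 19.97 mm
Layer 770–520 hPa: Δp = 250 hPa = 25000 Pa, q̄ = 0.00264 kg/kg → 0.00264 × 25000 / 9.8 = 6.73 mm
Layer 520–460 hPa: Δp = 60 hPa = 6000 Pa, q̄ = 0.00186 kg/kg → 0.00186 × 6000 / 9.8 = 1.14 mm
Layer 460–300 hPa: Δp = 160 hPa = 16000 Pa, q̄ = 0.0015 kg/kg → 0.0015 × 16000 / 9.8 = 2.45 mm
PW = 19.97 + 6.73 + 1.14 + 2.45 = 30.29 ≈ 30.3 mm.
Rainfall = ε × PW = 0.1 × 30.3 = 3.0 mm.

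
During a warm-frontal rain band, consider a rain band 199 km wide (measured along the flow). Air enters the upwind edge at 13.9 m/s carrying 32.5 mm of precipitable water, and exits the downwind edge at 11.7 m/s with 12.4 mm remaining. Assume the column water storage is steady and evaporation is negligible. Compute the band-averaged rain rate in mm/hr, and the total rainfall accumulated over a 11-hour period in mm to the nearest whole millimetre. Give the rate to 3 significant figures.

R ≈ 5.55 mm/hr; total ≈ 61 mm

Column moisture flux per unit crosswind length is F = V × PW.
Inflow: F_in = 13.9 × 32.5 = 451.75 mm·m/s
Outflow: F_out = 11.7 × 12.4 = 145.08 mm·m/s
Steady-state rate R = (F_in − F_out)/L = (451.75 − 145.08) / 199000 m = 1.541e-03 mm/s.
R = 1.541e-03 × 3600 = 5.55 mm/hr.
Over 11 h: total = 5.55 × 11 = 61.05 ≈ 61 mm.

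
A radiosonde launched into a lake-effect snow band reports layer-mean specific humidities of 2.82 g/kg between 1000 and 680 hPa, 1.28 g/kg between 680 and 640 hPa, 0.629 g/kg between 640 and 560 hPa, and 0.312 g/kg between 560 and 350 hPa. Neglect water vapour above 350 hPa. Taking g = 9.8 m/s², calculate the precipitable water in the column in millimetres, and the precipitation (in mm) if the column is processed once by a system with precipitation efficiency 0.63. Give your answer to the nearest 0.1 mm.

Precipitable water is the column-integrated vapour mass per unit area: PW = (1/g) Σ q̄ Δp, with q in kg/kg and Δp in Pa (1 kg/m² of water = 1 mm).
Layer 1000–680 hPa: Δp = 320 hPa = 32000 Pa, q̄ = 0.00282 kg/kg → 0.00282 × 32000 / 9.8 = 9.21 mm
Layer 680–640 hPa: Δp = 40 hPa = 4000 Pa, q̄ = 0.00128 kg/kg → 0.00128 × 4000 / 9.8 = 0.52 mm
Layer 640–560 hPa: Δp = 80 hPa = 8000 Pa, q̄ = 0.000629 kg/kg → 0.000629 × 8000 / 9.8 = 0.51 mm
Layer 560–350 hPa: Δp = 210 hPa = 21000 Pa, q̄ = 0.000312 kg/kg → 0.000312 × 21000 / 9.8 = 0.67 mm
PW = 9.21 + 0.52 + 0.51 + 0.67 = 10.91 ≈ 10.9 mm.
Precipitation = ε × PW = 0.63 × 10.9 = 6.9 mm.

PW ≈ 10.9 mm; precipitation ≈ 6.9 mm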